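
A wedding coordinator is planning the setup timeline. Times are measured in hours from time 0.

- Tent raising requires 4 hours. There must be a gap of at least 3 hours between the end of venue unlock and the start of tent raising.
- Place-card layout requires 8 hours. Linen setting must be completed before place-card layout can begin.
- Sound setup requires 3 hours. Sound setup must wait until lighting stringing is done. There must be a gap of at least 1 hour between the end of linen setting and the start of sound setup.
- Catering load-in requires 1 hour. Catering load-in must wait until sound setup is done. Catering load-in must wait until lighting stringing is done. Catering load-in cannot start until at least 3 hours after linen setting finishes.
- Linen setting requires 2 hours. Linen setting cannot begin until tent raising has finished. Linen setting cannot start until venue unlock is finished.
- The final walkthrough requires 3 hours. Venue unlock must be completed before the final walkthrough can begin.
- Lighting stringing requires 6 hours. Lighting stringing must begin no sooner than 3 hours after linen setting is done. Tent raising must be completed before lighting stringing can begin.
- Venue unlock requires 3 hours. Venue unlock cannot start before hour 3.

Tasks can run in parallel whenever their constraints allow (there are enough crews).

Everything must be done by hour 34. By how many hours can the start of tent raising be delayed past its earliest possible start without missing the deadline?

6

Venue unlock cannot begin until its own release at hour 3. It runs from hour 3 to 3 + 3 = hour 6.
Tent raising cannot begin until venue unlock (finishes hour 6, plus 3-hour gap → hour 9). It runs from hour 9 to 9 + 4 = hour 13.

Working backward from the deadline:
Catering load-in has no dependents, so it just needs to finish by hour 34. Starting by 34 − 1 = hour 33 achieves that.
Since catering load-in (must start by hour 33) depends on it, sound setup must finish by hour 33. Backing off its 3-hour duration gives a latest start of hour 30.
Lighting stringing has several dependents: sound setup (must start by hour 30); catering load-in (must start by hour 33). The earliest of those limits is hour 30, so lighting stringing must start by 30 − 6 = hour 24.
To finish by hour 34, place-card layout (duration 8) must start no later than hour 26.
Linen setting must finish in time for lighting stringing (must start by hour 24, minus 3-hour gap → hour 21); sound setup (must start by hour 30, minus 1-hour gap → hour 29); catering load-in (must start by hour 33, minus 3-hour gap → hour 30); place-card layout (must start by hour 26). The tightest is hour 21, so linen setting must start by 21 − 2 = hour 19.
Tent raising must finish in time for linen setting (must start by hour 19); lighting stringing (must start by hour 24). The tightest is hour 19, so tent raising must start by 19 − 4 = hour 15.
So tent raising can start as early as hour 9 and as late as hour 15, giving 15 − 9 = 6 hours of slack.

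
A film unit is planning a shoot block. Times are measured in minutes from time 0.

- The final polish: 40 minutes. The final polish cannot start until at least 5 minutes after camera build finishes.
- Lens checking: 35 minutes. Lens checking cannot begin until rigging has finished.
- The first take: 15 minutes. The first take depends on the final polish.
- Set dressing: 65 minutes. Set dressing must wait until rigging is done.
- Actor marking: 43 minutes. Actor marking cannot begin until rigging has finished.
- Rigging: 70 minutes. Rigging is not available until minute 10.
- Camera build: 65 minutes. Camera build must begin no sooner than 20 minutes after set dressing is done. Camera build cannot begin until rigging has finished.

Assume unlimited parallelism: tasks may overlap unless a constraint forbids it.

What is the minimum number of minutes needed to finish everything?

Rigging waits on its own release at minute 10, so it starts at minute 10 and finishes at 10 + 70 = minute 80.
Actor marking cannot begin until rigging (finishes minute 80). It runs from minute 80 to 80 + 43 = minute 123.
After rigging (finishes minute 80), lens checking can start at minute 80 and finishes at minute 115.
Set dressing cannot begin until rigging (finishes minute 80). It runs from minute 80 to 80 + 65 = minute 145.
Camera build needs all of set dressing (finishes minute 145, plus 20-minute gap → minute 165); rigging (finishes minute 80). That puts its earliest start at minute 165; it finishes at 165 + 65 = minute 230.
The final polish waits on camera build (finishes minute 230, plus 5-minute gap → minute 235), so it starts at minute 235 and finishes at 235 + 40 = minute 275.
After the final polish (finishes minute 275), the first take can start at minute 275 and finishes at minute 290.
All tasks are finished once the last one completes. Finish times: Rigging at 80, Set dressing at 145, Camera build at 230, Lens checking at 115, Actor marking at 123, The final polish at 275, The first take at 290. The latest is minute 290.

290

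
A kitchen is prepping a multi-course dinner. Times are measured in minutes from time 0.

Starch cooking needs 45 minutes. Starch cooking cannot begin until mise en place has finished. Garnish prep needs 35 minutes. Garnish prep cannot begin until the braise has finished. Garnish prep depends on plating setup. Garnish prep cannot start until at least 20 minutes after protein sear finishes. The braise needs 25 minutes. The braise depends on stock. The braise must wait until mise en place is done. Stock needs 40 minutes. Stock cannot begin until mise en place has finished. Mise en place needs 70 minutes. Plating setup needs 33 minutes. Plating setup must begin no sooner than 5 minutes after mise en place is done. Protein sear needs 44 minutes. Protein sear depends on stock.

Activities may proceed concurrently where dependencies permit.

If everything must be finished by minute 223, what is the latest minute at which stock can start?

Garnish prep has no dependents, so it just needs to finish by minute 223. Starting by 223 − 35 = minute 188 achieves that.
Since garnish prep (must start by minute 188) depends on it, the braise must finish by minute 188. Backing off its 25-minute duration gives a latest start of minute 163.
Protein sear has to be done before garnish prep (must start by minute 188, minus 20-minute gap → minute 168). That means finishing by minute 168, i.e. starting by 168 − 44 = minute 124.
For stock: the braise (must start by minute 163); protein sear (must start by minute 124). The most restrictive is minute 124; with a 40-minute duration, stock must start by minute 84.

84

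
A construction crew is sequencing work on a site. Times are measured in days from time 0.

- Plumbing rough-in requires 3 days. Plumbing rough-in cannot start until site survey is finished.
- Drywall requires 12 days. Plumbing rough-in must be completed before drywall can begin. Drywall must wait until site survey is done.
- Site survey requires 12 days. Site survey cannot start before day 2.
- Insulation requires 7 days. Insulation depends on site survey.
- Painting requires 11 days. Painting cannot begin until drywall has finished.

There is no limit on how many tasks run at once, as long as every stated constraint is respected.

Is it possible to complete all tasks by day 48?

Site survey waits on its own release at day 2, so it starts at day 2 and finishes at 2 + 12 = day 14.
After site survey (finishes day 14), insulation can start at day 14 and finishes at day 21.
After site survey (finishes day 14), plumbing rough-in can start at day 14 and finishes at day 17.
Drywall cannot start until plumbing rough-in (finishes day 17); site survey (finishes day 14). The controlling bound is day 17, so drywall finishes at 17 + 12 = day 29.
After drywall (finishes day 29), painting can start at day 29 and finishes at day 40.
Every task is finished by day 40, which is no later than the deadline of 48, so the schedule is feasible.

Yes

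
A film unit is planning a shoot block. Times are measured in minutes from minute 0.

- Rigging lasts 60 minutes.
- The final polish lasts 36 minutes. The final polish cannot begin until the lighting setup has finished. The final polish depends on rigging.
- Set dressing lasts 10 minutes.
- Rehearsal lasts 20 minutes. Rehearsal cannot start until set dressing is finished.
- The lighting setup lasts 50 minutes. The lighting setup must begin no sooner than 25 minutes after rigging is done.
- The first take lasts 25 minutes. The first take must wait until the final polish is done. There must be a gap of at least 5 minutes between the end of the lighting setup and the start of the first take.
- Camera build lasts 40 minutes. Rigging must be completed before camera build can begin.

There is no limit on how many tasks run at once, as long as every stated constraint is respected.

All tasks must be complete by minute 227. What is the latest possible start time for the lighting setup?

116

Nothing follows the first take; the deadline of minute 227 is its only limit. It must start by 227 − 25 = minute 202.
The final polish has to be done before the first take (must start by minute 202). That means finishing by minute 202, i.e. starting by 202 − 36 = minute 166.
The lighting setup has several dependents: the final polish (must start by minute 166); the first take (must start by minute 202, minus 5-minute gap → minute 197). The earliest of those limits is minute 166, so the lighting setup must start by 166 − 50 = minute 116.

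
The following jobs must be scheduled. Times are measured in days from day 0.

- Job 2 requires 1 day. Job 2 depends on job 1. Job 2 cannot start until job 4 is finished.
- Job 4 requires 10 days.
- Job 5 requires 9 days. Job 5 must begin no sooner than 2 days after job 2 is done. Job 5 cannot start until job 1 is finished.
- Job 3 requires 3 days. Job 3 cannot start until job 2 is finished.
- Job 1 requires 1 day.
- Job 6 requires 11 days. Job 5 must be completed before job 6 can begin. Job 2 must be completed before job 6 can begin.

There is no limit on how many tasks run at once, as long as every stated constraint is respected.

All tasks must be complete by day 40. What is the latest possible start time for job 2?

17

Job 3 must finish by day 40; it takes 3 days, so it must start by 40 − 3 = day 37.
Job 6 must finish by day 40; it takes 11 days, so it must start by 40 − 11 = day 29.
Job 5 feeds into job 6 (must start by day 29); so job 5 must finish by day 29 and therefore start by day 20.
Job 2 feeds job 3 (must start by day 37); job 5 (must start by day 20, minus 2-day gap → day 18); job 6 (must start by day 29). Taking the minimum, job 2 must finish by day 18 and start by 18 − 1 = day 17.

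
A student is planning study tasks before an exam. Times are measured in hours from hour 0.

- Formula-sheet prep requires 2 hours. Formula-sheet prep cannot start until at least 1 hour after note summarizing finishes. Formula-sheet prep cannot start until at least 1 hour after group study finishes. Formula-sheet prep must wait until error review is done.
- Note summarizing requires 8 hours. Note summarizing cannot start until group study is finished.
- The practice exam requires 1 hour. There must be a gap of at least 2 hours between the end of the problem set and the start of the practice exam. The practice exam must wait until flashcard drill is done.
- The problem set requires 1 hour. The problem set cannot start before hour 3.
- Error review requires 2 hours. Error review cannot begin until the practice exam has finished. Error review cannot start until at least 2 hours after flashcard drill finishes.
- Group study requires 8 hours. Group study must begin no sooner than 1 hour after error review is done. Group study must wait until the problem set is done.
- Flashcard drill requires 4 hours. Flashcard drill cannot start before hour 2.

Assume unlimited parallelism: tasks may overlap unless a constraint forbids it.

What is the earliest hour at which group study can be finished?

After its own release at hour 2, flashcard drill can start at hour 2 and finishes at hour 6.
The problem set cannot begin until its own release at hour 3. It runs from hour 3 to 3 + 1 = hour 4.
For the practice exam: the problem set (finishes hour 4, plus 2-hour gap → hour 6); flashcard drill (finishes hour 6). Taking the maximum gives a start of hour 6, and it finishes at 6 + 1 = hour 7.
Error review needs all of the practice exam (finishes hour 7); flashcard drill (finishes hour 6, plus 2-hour gap → hour 8). That puts its earliest start at hour 8; it finishes at 8 + 2 = hour 10.
Group study needs all of error review (finishes hour 10, plus 1-hour gap → hour 11); the problem set (finishes hour 4). That puts its earliest start at hour 11; it finishes at 11 + 8 = hour 19.

19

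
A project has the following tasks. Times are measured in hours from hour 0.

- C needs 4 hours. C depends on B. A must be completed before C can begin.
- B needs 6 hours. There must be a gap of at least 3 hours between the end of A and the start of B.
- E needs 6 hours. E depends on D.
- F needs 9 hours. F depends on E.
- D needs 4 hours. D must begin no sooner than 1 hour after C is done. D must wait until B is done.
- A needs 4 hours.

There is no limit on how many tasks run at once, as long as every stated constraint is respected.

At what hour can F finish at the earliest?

Nothing blocks A, so it runs from hour 0 to hour 4.
B cannot begin until A (finishes hour 4, plus 3-hour gap → hour 7). It runs from hour 7 to 7 + 6 = hour 13.
C needs all of B (finishes hour 13); A (finishes hour 4). That puts its earliest start at hour 13; it finishes at 13 + 4 = hour 17.
D cannot start until C (finishes hour 17, plus 1-hour gap → hour 18); B (finishes hour 13). The controlling bound is hour 18, so D finishes at 18 + 4 = hour 22.
E cannot begin until D (finishes hour 22). It runs from hour 22 to 22 + 6 = hour 28.
F cannot begin until E (finishes hour 28). It runs from hour 28 to 28 + 9 = hour 37.

37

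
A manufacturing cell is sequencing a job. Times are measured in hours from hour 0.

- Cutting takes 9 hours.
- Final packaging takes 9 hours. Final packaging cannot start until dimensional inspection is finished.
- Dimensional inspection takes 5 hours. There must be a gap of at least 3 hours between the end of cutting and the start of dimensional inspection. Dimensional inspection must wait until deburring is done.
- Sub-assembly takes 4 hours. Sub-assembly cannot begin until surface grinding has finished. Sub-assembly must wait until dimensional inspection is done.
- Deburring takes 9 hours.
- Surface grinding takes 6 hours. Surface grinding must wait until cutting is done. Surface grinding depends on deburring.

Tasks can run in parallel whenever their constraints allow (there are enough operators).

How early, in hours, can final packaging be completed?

26

Deburring has no prerequisites, so it starts at hour 0 and finishes at hour 9.
Cutting can start immediately at hour 0; it finishes at hour 9.
Dimensional inspection has to wait for cutting (finishes hour 9, plus 3-hour gap → hour 12); deburring (finishes hour 9). The latest of these is hour 12, so dimensional inspection runs hour 12 to 12 + 5 = hour 17.
After dimensional inspection (finishes hour 17), final packaging can start at hour 17 and finishes at hour 26.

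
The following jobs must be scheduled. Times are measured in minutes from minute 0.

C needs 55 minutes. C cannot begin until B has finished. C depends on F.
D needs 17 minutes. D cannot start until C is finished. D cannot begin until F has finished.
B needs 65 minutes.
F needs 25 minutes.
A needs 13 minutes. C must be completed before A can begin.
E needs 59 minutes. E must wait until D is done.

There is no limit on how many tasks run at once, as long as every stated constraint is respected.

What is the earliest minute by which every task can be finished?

196

F can start immediately at minute 0; it finishes at minute 25.
B can start immediately at minute 0; it finishes at minute 65.
C has to wait for B (finishes minute 65); F (finishes minute 25). The latest of these is minute 65, so C runs minute 65 to 65 + 55 = minute 120.
For D: C (finishes minute 120); F (finishes minute 25). Taking the maximum gives a start of minute 120, and it finishes at 120 + 17 = minute 137.
After D (finishes minute 137), E can start at minute 137 and finishes at minute 196.
A cannot begin until C (finishes minute 120). It runs from minute 120 to 120 + 13 = minute 133.
All tasks are finished once the last one completes. Finish times: A at 133, B at 65, C at 120, D at 137, E at 196, F at 25. The latest is minute 196.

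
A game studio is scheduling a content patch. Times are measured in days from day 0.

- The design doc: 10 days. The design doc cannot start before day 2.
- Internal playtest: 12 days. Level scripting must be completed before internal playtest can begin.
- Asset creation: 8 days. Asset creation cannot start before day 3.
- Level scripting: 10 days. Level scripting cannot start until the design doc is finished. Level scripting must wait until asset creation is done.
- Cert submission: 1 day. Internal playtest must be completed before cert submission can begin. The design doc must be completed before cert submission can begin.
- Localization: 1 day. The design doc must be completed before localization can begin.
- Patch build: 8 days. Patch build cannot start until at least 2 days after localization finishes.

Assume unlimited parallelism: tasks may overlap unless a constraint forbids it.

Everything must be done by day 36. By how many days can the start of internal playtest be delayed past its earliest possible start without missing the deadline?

1

After its own release at day 3, asset creation can start at day 3 and finishes at day 11.
The design doc cannot begin until its own release at day 2. It runs from day 2 to 2 + 10 = day 12.
For level scripting: the design doc (finishes day 12); asset creation (finishes day 11). Taking the maximum gives a start of day 12, and it finishes at 12 + 10 = day 22.
Internal playtest cannot begin until level scripting (finishes day 22). It runs from day 22 to 22 + 12 = day 34.

Working backward from the deadline:
To finish by day 36, cert submission (duration 1) must start no later than day 35.
Since cert submission (must start by day 35) depends on it, internal playtest must finish by day 35. Backing off its 12-day duration gives a latest start of day 23.
So internal playtest can start as early as day 22 and as late as day 23, giving 23 − 22 = 1 day of slack.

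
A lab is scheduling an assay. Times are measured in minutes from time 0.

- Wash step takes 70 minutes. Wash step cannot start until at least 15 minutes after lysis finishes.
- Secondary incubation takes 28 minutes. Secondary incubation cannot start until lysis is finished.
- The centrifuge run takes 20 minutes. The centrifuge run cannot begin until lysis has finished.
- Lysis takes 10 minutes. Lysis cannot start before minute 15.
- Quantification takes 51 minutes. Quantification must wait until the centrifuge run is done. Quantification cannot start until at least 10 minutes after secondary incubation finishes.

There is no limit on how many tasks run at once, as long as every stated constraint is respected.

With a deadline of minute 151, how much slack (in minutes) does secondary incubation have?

37

Lysis waits on its own release at minute 15, so it starts at minute 15 and finishes at 15 + 10 = minute 25.
After lysis (finishes minute 25), secondary incubation can start at minute 25 and finishes at minute 53.

Working backward from the deadline:
To finish by minute 151, quantification (duration 51) must start no later than minute 100.
Secondary incubation has to be done before quantification (must start by minute 100, minus 10-minute gap → minute 90). That means finishing by minute 90, i.e. starting by 90 − 28 = minute 62.
So secondary incubation can start as early as minute 25 and as late as minute 62, giving 62 − 25 = 37 minutes of slack.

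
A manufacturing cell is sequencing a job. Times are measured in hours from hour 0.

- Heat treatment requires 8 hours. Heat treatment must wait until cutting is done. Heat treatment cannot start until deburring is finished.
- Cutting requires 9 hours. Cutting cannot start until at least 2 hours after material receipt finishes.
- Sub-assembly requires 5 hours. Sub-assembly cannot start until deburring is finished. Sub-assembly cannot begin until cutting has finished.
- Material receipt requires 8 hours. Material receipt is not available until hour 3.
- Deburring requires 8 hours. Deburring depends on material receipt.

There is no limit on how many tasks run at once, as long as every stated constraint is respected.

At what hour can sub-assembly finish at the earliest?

27

Material receipt waits on its own release at hour 3, so it starts at hour 3 and finishes at 3 + 8 = hour 11.
Deburring waits on material receipt (finishes hour 11), so it starts at hour 11 and finishes at 11 + 8 = hour 19.
After material receipt (finishes hour 11, plus 2-hour gap → hour 13), cutting can start at hour 13 and finishes at hour 22.
Sub-assembly has to wait for deburring (finishes hour 19); cutting (finishes hour 22). The latest of these is hour 22, so sub-assembly runs hour 22 to 22 + 5 = hour 27.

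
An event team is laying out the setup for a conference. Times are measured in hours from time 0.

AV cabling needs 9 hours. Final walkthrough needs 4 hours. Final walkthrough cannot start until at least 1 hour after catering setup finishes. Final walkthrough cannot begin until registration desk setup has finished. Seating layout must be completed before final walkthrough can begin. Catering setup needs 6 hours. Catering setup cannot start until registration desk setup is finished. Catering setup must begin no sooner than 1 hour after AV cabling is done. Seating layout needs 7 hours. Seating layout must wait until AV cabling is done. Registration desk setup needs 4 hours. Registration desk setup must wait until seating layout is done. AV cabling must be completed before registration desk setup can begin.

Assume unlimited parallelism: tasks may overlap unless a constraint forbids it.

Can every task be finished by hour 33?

Yes

AV cabling has no prerequisites, so it starts at hour 0 and finishes at hour 9.
After AV cabling (finishes hour 9), seating layout can start at hour 9 and finishes at hour 16.
Registration desk setup cannot start until seating layout (finishes hour 16); AV cabling (finishes hour 9). The controlling bound is hour 16, so registration desk setup finishes at 16 + 4 = hour 20.
Catering setup has to wait for registration desk setup (finishes hour 20); AV cabling (finishes hour 9, plus 1-hour gap → hour 10). The latest of these is hour 20, so catering setup runs hour 20 to 20 + 6 = hour 26.
For final walkthrough: catering setup (finishes hour 26, plus 1-hour gap → hour 27); registration desk setup (finishes hour 20); seating layout (finishes hour 16). Taking the maximum gives a start of hour 27, and it finishes at 27 + 4 = hour 31.
Every task is finished by hour 31, which is no later than the deadline of 33, so the schedule is feasible.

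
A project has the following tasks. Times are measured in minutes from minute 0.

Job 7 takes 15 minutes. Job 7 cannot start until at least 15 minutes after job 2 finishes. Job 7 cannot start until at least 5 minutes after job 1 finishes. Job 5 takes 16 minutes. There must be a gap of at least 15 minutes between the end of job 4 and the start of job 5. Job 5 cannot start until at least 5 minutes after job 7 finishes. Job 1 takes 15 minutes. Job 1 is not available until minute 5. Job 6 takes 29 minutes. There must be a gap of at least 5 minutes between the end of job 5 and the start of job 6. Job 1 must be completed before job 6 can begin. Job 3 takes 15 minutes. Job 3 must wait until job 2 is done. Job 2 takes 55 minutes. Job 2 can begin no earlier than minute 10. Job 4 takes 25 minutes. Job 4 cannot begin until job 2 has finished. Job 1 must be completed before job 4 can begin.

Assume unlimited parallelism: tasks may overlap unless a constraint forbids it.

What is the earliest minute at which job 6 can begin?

126

After its own release at minute 10, job 2 can start at minute 10 and finishes at minute 65.
After its own release at minute 5, job 1 can start at minute 5 and finishes at minute 20.
Job 7 has to wait for job 2 (finishes minute 65, plus 15-minute gap → minute 80); job 1 (finishes minute 20, plus 5-minute gap → minute 25). The latest of these is minute 80, so job 7 runs minute 80 to 80 + 15 = minute 95.
Job 4 cannot start until job 2 (finishes minute 65); job 1 (finishes minute 20). The controlling bound is minute 65, so job 4 finishes at 65 + 25 = minute 90.
For job 5: job 4 (finishes minute 90, plus 15-minute gap → minute 105); job 7 (finishes minute 95, plus 5-minute gap → minute 100). Taking the maximum gives a start of minute 105, and it finishes at 105 + 16 = minute 121.
Job 6 waits on job 5 (finishes minute 121, plus 5-minute gap → minute 126); job 1 (finishes minute 20). The latest of these is minute 126, which is the earliest job 6 can start.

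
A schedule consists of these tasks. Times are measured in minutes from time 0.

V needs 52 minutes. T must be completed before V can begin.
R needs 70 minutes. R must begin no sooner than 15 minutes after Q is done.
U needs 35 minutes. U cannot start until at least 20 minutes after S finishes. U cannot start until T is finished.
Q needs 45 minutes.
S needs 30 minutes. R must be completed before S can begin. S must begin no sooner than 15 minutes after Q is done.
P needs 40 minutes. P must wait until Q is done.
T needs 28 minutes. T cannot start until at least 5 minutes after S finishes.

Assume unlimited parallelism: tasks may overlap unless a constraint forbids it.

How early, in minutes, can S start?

130

Nothing blocks Q, so it runs from minute 0 to minute 45.
After Q (finishes minute 45, plus 15-minute gap → minute 60), R can start at minute 60 and finishes at minute 130.
S waits on R (finishes minute 130); Q (finishes minute 45, plus 15-minute gap → minute 60). The latest of these is minute 130, which is the earliest S can start.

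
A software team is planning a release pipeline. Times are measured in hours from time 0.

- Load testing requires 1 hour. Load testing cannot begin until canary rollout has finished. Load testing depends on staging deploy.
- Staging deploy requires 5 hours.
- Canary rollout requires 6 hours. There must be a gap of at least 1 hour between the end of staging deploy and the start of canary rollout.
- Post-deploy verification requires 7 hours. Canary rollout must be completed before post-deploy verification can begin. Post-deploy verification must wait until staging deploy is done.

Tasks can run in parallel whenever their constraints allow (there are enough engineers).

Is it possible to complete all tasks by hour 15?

No

Nothing blocks staging deploy, so it runs from hour 0 to hour 5.
Canary rollout waits on staging deploy (finishes hour 5, plus 1-hour gap → hour 6), so it starts at hour 6 and finishes at 6 + 6 = hour 12.
Post-deploy verification cannot start until canary rollout (finishes hour 12); staging deploy (finishes hour 5). The controlling bound is hour 12, so post-deploy verification finishes at 12 + 7 = hour 19.
Load testing needs all of canary rollout (finishes hour 12); staging deploy (finishes hour 5). That puts its earliest start at hour 12; it finishes at 12 + 1 = hour 13.
The earliest everything can be done is hour 19, which is after the deadline of 15, so it is not possible.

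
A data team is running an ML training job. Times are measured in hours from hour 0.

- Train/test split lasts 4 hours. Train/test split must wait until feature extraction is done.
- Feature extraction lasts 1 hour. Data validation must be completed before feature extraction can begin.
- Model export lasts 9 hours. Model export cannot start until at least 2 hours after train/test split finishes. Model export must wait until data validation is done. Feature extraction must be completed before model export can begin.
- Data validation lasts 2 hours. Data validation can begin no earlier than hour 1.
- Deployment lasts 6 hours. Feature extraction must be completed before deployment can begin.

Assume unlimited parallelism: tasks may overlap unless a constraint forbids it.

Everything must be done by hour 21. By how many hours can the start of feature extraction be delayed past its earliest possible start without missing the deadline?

Data validation cannot begin until its own release at hour 1. It runs from hour 1 to 1 + 2 = hour 3.
Feature extraction cannot begin until data validation (finishes hour 3). It runs from hour 3 to 3 + 1 = hour 4.

Working backward from the deadline:
Model export has no dependents, so it just needs to finish by hour 21. Starting by 21 − 9 = hour 12 achieves that.
Since model export (must start by hour 12, minus 2-hour gap → hour 10) depends on it, train/test split must finish by hour 10. Backing off its 4-hour duration gives a latest start of hour 6.
To finish by hour 21, deployment (duration 6) must start no later than hour 15.
Feature extraction feeds train/test split (must start by hour 6); model export (must start by hour 12); deployment (must start by hour 15). Taking the minimum, feature extraction must finish by hour 6 and start by 6 − 1 = hour 5.
So feature extraction can start as early as hour 3 and as late as hour 5, giving 5 − 3 = 2 hours of slack.

2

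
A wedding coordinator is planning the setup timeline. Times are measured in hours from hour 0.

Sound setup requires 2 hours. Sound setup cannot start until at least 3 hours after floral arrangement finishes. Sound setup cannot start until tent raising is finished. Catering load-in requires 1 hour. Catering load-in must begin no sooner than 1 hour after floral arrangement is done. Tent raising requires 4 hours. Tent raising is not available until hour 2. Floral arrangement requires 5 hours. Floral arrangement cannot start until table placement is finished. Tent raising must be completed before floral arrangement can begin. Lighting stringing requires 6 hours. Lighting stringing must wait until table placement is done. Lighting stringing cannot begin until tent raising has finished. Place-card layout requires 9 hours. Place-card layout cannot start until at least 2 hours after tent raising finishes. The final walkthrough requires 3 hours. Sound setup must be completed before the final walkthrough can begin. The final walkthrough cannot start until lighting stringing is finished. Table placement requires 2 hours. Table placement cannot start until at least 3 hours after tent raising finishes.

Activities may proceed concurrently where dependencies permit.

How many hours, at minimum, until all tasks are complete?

24

Tent raising cannot begin until its own release at hour 2. It runs from hour 2 to 2 + 4 = hour 6.
After tent raising (finishes hour 6, plus 2-hour gap → hour 8), place-card layout can start at hour 8 and finishes at hour 17.
Table placement waits on tent raising (finishes hour 6, plus 3-hour gap → hour 9), so it starts at hour 9 and finishes at 9 + 2 = hour 11.
Lighting stringing cannot start until table placement (finishes hour 11); tent raising (finishes hour 6). The controlling bound is hour 11, so lighting stringing finishes at 11 + 6 = hour 17.
Floral arrangement needs all of table placement (finishes hour 11); tent raising (finishes hour 6). That puts its earliest start at hour 11; it finishes at 11 + 5 = hour 16.
Catering load-in waits on floral arrangement (finishes hour 16, plus 1-hour gap → hour 17), so it starts at hour 17 and finishes at 17 + 1 = hour 18.
Sound setup has to wait for floral arrangement (finishes hour 16, plus 3-hour gap → hour 19); tent raising (finishes hour 6). The latest of these is hour 19, so sound setup runs hour 19 to 19 + 2 = hour 21.
For the final walkthrough: sound setup (finishes hour 21); lighting stringing (finishes hour 17). Taking the maximum gives a start of hour 21, and it finishes at 21 + 3 = hour 24.
All tasks are finished once the last one completes. Finish times: Tent raising at 6, Table placement at 11, Floral arrangement at 16, Lighting stringing at 17, Sound setup at 21, Catering load-in at 18, Place-card layout at 17, The final walkthrough at 24. The latest is hour 24.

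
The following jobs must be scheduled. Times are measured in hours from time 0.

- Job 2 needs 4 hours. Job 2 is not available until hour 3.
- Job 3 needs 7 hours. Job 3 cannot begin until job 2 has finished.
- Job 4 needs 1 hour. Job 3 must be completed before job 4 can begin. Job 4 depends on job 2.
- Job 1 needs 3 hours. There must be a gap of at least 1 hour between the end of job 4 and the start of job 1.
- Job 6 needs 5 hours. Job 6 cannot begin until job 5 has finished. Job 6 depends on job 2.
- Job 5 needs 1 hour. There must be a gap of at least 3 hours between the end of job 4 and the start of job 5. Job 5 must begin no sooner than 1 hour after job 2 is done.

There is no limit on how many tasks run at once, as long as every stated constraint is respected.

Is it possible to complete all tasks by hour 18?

No

Job 2 cannot begin until its own release at hour 3. It runs from hour 3 to 3 + 4 = hour 7.
After job 2 (finishes hour 7), job 3 can start at hour 7 and finishes at hour 14.
Job 4 cannot start until job 3 (finishes hour 14); job 2 (finishes hour 7). The controlling bound is hour 14, so job 4 finishes at 14 + 1 = hour 15.
Job 5 cannot start until job 4 (finishes hour 15, plus 3-hour gap → hour 18); job 2 (finishes hour 7, plus 1-hour gap → hour 8). The controlling bound is hour 18, so job 5 finishes at 18 + 1 = hour 19.
Job 6 has to wait for job 5 (finishes hour 19); job 2 (finishes hour 7). The latest of these is hour 19, so job 6 runs hour 19 to 19 + 5 = hour 24.
After job 4 (finishes hour 15, plus 1-hour gap → hour 16), job 1 can start at hour 16 and finishes at hour 19.
The earliest everything can be done is hour 24, which is after the deadline of 18, so it is not possible.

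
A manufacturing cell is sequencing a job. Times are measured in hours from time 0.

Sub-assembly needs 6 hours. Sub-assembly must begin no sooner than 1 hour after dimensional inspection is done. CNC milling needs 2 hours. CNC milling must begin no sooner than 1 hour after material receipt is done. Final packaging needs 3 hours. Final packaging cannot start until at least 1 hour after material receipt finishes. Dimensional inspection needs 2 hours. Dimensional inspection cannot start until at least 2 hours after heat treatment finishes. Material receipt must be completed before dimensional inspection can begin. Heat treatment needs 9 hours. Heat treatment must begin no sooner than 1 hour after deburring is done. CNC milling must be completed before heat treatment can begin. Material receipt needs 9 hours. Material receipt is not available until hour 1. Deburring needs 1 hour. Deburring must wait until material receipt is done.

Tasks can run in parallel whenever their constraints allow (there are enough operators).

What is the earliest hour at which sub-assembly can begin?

After its own release at hour 1, material receipt can start at hour 1 and finishes at hour 10.
CNC milling waits on material receipt (finishes hour 10, plus 1-hour gap → hour 11), so it starts at hour 11 and finishes at 11 + 2 = hour 13.
Deburring waits on material receipt (finishes hour 10), so it starts at hour 10 and finishes at 10 + 1 = hour 11.
Heat treatment cannot start until deburring (finishes hour 11, plus 1-hour gap → hour 12); CNC milling (finishes hour 13). The controlling bound is hour 13, so heat treatment finishes at 13 + 9 = hour 22.
Dimensional inspection has to wait for heat treatment (finishes hour 22, plus 2-hour gap → hour 24); material receipt (finishes hour 10). The latest of these is hour 24, so dimensional inspection runs hour 24 to 24 + 2 = hour 26.
Sub-assembly waits on dimensional inspection (finishes hour 26, plus 1-hour gap → hour 27), so the earliest it can start is hour 27.

27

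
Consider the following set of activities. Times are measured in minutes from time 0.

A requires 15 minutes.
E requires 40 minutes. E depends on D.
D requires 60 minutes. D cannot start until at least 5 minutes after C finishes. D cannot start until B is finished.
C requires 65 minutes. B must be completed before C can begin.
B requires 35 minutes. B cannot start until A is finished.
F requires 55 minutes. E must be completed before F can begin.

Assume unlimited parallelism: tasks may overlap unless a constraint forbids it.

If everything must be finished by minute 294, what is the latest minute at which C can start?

Nothing follows F; the deadline of minute 294 is its only limit. It must start by 294 − 55 = minute 239.
E feeds into F (must start by minute 239); so E must finish by minute 239 and therefore start by minute 199.
D feeds into E (must start by minute 199); so D must finish by minute 199 and therefore start by minute 139.
Since D (must start by minute 139, minus 5-minute gap → minute 134) depends on it, C must finish by minute 134. Backing off its 65-minute duration gives a latest start of minute 69.

69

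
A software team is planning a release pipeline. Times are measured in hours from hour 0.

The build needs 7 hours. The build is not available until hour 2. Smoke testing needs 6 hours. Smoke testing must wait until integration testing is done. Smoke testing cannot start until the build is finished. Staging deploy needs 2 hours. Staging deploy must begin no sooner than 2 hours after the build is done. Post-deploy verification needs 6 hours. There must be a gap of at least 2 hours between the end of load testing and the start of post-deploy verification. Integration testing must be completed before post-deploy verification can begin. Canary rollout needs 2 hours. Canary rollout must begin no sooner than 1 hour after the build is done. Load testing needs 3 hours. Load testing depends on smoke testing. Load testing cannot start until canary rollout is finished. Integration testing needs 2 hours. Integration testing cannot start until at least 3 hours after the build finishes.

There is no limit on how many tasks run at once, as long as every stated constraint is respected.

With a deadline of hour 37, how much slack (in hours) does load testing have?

The build cannot begin until its own release at hour 2. It runs from hour 2 to 2 + 7 = hour 9.
After the build (finishes hour 9, plus 1-hour gap → hour 10), canary rollout can start at hour 10 and finishes at hour 12.
Integration testing cannot begin until the build (finishes hour 9, plus 3-hour gap → hour 12). It runs from hour 12 to 12 + 2 = hour 14.
Smoke testing needs all of integration testing (finishes hour 14); the build (finishes hour 9). That puts its earliest start at hour 14; it finishes at 14 + 6 = hour 20.
For load testing: smoke testing (finishes hour 20); canary rollout (finishes hour 12). Taking the maximum gives a start of hour 20, and it finishes at 20 + 3 = hour 23.

Working backward from the deadline:
Post-deploy verification must finish by hour 37; it takes 6 hours, so it must start by 37 − 6 = hour 31.
Load testing must finish before post-deploy verification (must start by hour 31, minus 2-hour gap → hour 29). With a 3-hour duration, load testing must start by 29 − 3 = hour 26.
So load testing can start as early as hour 20 and as late as hour 26, giving 26 − 20 = 6 hours of slack.

6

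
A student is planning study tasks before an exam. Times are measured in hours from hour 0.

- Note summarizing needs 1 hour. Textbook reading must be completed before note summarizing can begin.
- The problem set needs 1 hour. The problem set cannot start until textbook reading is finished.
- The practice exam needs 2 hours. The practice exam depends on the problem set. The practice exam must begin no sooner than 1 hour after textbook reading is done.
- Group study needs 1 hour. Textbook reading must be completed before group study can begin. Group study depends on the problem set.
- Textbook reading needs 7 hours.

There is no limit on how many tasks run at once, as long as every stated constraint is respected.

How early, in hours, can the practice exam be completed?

Nothing blocks textbook reading, so it runs from hour 0 to hour 7.
The problem set cannot begin until textbook reading (finishes hour 7). It runs from hour 7 to 7 + 1 = hour 8.
For the practice exam: the problem set (finishes hour 8); textbook reading (finishes hour 7, plus 1-hour gap → hour 8). Taking the maximum gives a start of hour 8, and it finishes at 8 + 2 = hour 10.

10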